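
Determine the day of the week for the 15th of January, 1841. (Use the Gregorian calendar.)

Friday

Doomsday rule: the anchor day for the 1800s is Friday. For year 41: 41÷12 = 3 r 5, and 5÷4 = 1, so 3+5+1 = 9.
Friday + 9 ≡ Sunday — that's 1841's doomsday.
In January the doomsday date is Jan 3 (1841 is not a leap year).
Jan 15 is 12 days after Jan 3; 12 mod 7 = 5, so Sunday + 5 = Friday.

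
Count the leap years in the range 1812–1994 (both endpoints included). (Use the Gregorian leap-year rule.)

45

Multiples of 4 in [1812,1994]: 46.
Of those, multiples of 100: 1 (not leap unless ÷400).
Multiples of 400: 0.
Leap years = 46 − 1 + 0 = 45.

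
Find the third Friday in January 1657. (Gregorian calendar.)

January 1, 1657 is a Monday.
The first Friday is therefore January 5 (4 days later).
The third Friday is 5 + 2×7 = January 19.

January 19, 1657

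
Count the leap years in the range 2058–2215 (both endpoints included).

Multiples of 4 in [2058,2215]: 39.
Of those, multiples of 100: 2 (not leap unless ÷400).
Multiples of 400: 0.
Leap years = 39 − 2 + 0 = 37.

37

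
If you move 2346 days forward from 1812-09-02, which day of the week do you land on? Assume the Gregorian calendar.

Thursday

First find the weekday of Sep 2, 1812. Doomsday rule: the anchor day for the 1800s is Friday. For year 12: 12÷12 = 1 r 0, and 0÷4 = 0, so 1+0+0 = 1.
Friday + 1 ≡ Saturday — that's 1812's doomsday.
In September the doomsday date is Sep 5.
Sep 2 is 3 days before Sep 5; 3 mod 7 = 3, so Saturday − 3 = Wednesday.
2346 mod 7 = 1, so 2346 days after a Wednesday is Wednesday + 1 = Thursday.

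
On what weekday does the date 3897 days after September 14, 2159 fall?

First find the weekday of Sep 14, 2159. Doomsday rule: the anchor day for the 2100s is Sunday. For year 59: 59÷12 = 4 r 11, and 11÷4 = 2, so 4+11+2 = 17.
Sunday + 17 ≡ Wednesday — that's 2159's doomsday.
In September the doomsday date is Sep 5.
Sep 14 is 9 days after Sep 5; 9 mod 7 = 2, so Wednesday + 2 = Friday.
3897 mod 7 = 5, so 3897 days after a Friday is Friday + 5 = Wednesday.

Wednesday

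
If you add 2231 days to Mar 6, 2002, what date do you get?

April 14, 2008

+365 (one year) → Mar 6, 2003 (1866 left).
+366 (one year; includes Feb 29, 2004) → Mar 6, 2004 (1500 left).
+365 (one year) → Mar 6, 2005 (1135 left).
+365 (one year) → Mar 6, 2006 (770 left).
+365 (one year) → Mar 6, 2007 (405 left).
+366 (one year; includes Feb 29, 2008) → Mar 6, 2008 (39 left).
Mar has 31 days: +26 → Apr 1, 2008 (13 left).
+13 → Apr 14, 2008.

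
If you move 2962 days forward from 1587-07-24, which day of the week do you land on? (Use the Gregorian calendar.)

First find the weekday of Jul 24, 1587. Doomsday rule: the anchor day for the 1500s is Wednesday. For year 87: 87÷12 = 7 r 3, and 3÷4 = 0, so 7+3+0 = 10.
Wednesday + 10 ≡ Saturday — that's 1587's doomsday.
In July the doomsday date is Jul 11.
Jul 24 is 13 days after Jul 11; 13 mod 7 = 6, so Saturday + 6 = Friday.
2962 mod 7 = 1, so 2962 days after a Friday is Friday + 1 = Saturday.

Saturday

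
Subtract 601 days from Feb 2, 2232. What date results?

June 11, 2230

−365 (one year) → Feb 2, 2231 (236 left).
−2 → Jan 31, 2231 (end of Jan, 31 days; 234 left).
−31 → Dec 31, 2230 (end of Dec, 31 days; 203 left).
−31 → Nov 30, 2230 (end of Nov, 30 days; 172 left).
−30 → Oct 31, 2230 (end of Oct, 31 days; 142 left).
−31 → Sep 30, 2230 (end of Sep, 30 days; 111 left).
−30 → Aug 31, 2230 (end of Aug, 31 days; 81 left).
−31 → Jul 31, 2230 (end of Jul, 31 days; 50 left).
−31 → Jun 30, 2230 (end of Jun, 30 days; 19 left).
−19 → Jun 11, 2230.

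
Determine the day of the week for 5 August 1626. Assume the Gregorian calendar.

Wednesday

Doomsday rule: the anchor day for the 1600s is Tuesday. For year 26: 26÷12 = 2 r 2, and 2÷4 = 0, so 2+2+0 = 4.
Tuesday + 4 ≡ Saturday — that's 1626's doomsday.
In August the doomsday date is Aug 8.
Aug 5 is 3 days before Aug 8; 3 mod 7 = 3, so Saturday − 3 = Wednesday.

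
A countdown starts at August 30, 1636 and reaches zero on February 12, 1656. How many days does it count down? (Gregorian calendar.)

Aug 30, 1636 → Aug 30, 1637: 365 days.
Aug 30, 1637 → Aug 30, 1638: 365 days.
Aug 30, 1638 → Aug 30, 1639: 365 days.
Aug 30, 1639 → Aug 30, 1640: 366 days (Feb 29, 1640 is in that span).
Aug 30, 1640 → Aug 30, 1641: 365 days.
Aug 30, 1641 → Aug 30, 1642: 365 days.
Aug 30, 1642 → Aug 30, 1643: 365 days.
Aug 30, 1643 → Aug 30, 1644: 366 days (Feb 29, 1644 is in that span).
Aug 30, 1644 → Aug 30, 1645: 365 days.
Aug 30, 1645 → Aug 30, 1646: 365 days.
Aug 30, 1646 → Aug 30, 1647: 365 days.
Aug 30, 1647 → Aug 30, 1648: 366 days (Feb 29, 1648 is in that span).
Aug 30, 1648 → Aug 30, 1649: 365 days.
Aug 30, 1649 → Aug 30, 1650: 365 days.
Aug 30, 1650 → Aug 30, 1651: 365 days.
Aug 30, 1651 → Aug 30, 1652: 366 days (Feb 29, 1652 is in that span).
Aug 30, 1652 → Aug 30, 1653: 365 days.
Aug 30, 1653 → Aug 30, 1654: 365 days.
Aug 30, 1654 → Aug 30, 1655: 365 days.
Aug 30, 1655 → Sep 30, 1655: 31 days (August has 31).
Sep 30, 1655 → Oct 30, 1655: 30 days (September has 30).
Oct 30, 1655 → Nov 30, 1655: 31 days (October has 31).
Nov 30, 1655 → Dec 30, 1655: 30 days (November has 30).
Dec 30, 1655 → Jan 30, 1656: 31 days (December has 31).
Jan 30, 1656 → Feb 12, 1656: 13 days.
Total: 7105 days.

7105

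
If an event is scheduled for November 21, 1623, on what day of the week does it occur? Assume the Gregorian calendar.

Doomsday rule: the anchor day for the 1600s is Tuesday. For year 23: 23÷12 = 1 r 11, and 11÷4 = 2, so 1+11+2 = 14.
Tuesday + 14 ≡ Tuesday — that's 1623's doomsday.
In November the doomsday date is Nov 7.
Nov 21 is 14 days after Nov 7; 14 mod 7 = 0, so Tuesday + 0 = Tuesday.

Tuesday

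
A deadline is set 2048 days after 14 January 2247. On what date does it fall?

August 23, 2252

+365 (one year) → Jan 14, 2248 (1683 left).
+366 (one year; includes Feb 29, 2248) → Jan 14, 2249 (1317 left).
+365 (one year) → Jan 14, 2250 (952 left).
+365 (one year) → Jan 14, 2251 (587 left).
+365 (one year) → Jan 14, 2252 (222 left).
Jan has 31 days: +18 → Feb 1, 2252 (204 left).
Feb has 29 days: +29 → Mar 1, 2252 (175 left).
Mar has 31 days: +31 → Apr 1, 2252 (144 left).
Apr has 30 days: +30 → May 1, 2252 (114 left).
May has 31 days: +31 → Jun 1, 2252 (83 left).
Jun has 30 days: +30 → Jul 1, 2252 (53 left).
Jul has 31 days: +31 → Aug 1, 2252 (22 left).
+22 → Aug 23, 2252.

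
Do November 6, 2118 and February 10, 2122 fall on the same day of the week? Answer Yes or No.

No

From Nov 6, 2118 to Feb 10, 2122 is 1192 days.
1192 mod 7 = 2, so they are different weekdays.
(Nov 6, 2118 is a Sunday; Feb 10, 2122 is a Tuesday.)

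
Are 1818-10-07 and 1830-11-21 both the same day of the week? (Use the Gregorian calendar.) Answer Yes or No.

No

From Oct 7, 1818 to Nov 21, 1830 is 4428 days.
4428 mod 7 = 4, so they are different weekdays.
(Oct 7, 1818 is a Wednesday; Nov 21, 1830 is a Sunday.)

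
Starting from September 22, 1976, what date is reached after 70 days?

Sep has 30 days: +9 → Oct 1, 1976 (61 left).
Oct has 31 days: +31 → Nov 1, 1976 (30 left).
Nov has 30 days: +30 → Dec 1, 1976 (0 left).

December 1, 1976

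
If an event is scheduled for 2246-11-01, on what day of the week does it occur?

Doomsday rule: the anchor day for the 2200s is Friday. For year 46: 46÷12 = 3 r 10, and 10÷4 = 2, so 3+10+2 = 15.
Friday + 15 ≡ Saturday — that's 2246's doomsday.
In November the doomsday date is Nov 7.
Nov 1 is 6 days before Nov 7; 6 mod 7 = 6, so Saturday − 6 = Sunday.

Sunday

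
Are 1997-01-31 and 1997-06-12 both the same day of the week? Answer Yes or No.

From Jan 31, 1997 to Jun 12, 1997 is 132 days.
132 mod 7 = 6, so they are different weekdays.
(Jan 31, 1997 is a Friday; Jun 12, 1997 is a Thursday.)

No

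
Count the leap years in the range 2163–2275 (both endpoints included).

27

Multiples of 4 in [2163,2275]: 28.
Of those, multiples of 100: 1 (not leap unless ÷400).
Multiples of 400: 0.
Leap years = 28 − 1 + 0 = 27.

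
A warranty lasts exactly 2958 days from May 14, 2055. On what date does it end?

+366 (one year; includes Feb 29, 2056) → May 14, 2056 (2592 left).
+365 (one year) → May 14, 2057 (2227 left).
+365 (one year) → May 14, 2058 (1862 left).
+365 (one year) → May 14, 2059 (1497 left).
+366 (one year; includes Feb 29, 2060) → May 14, 2060 (1131 left).
+365 (one year) → May 14, 2061 (766 left).
+365 (one year) → May 14, 2062 (401 left).
+365 (one year) → May 14, 2063 (36 left).
May has 31 days: +18 → Jun 1, 2063 (18 left).
+18 → Jun 19, 2063.

June 19, 2063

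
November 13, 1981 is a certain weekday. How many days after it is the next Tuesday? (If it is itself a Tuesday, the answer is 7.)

4

Nov 13, 1981 is a Friday.
From Friday to the next Tuesday is 4 days.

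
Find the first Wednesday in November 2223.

November 1, 2223 is a Saturday.
The first Wednesday is therefore November 5 (4 days later).

November 5, 2223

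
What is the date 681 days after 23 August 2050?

July 4, 2052

+365 (one year) → Aug 23, 2051 (316 left).
Aug has 31 days: +9 → Sep 1, 2051 (307 left).
Sep has 30 days: +30 → Oct 1, 2051 (277 left).
Oct has 31 days: +31 → Nov 1, 2051 (246 left).
Nov has 30 days: +30 → Dec 1, 2051 (216 left).
Dec has 31 days: +31 → Jan 1, 2052 (185 left).
Jan has 31 days: +31 → Feb 1, 2052 (154 left).
Feb has 29 days: +29 → Mar 1, 2052 (125 left).
Mar has 31 days: +31 → Apr 1, 2052 (94 left).
Apr has 30 days: +30 → May 1, 2052 (64 left).
May has 31 days: +31 → Jun 1, 2052 (33 left).
Jun has 30 days: +30 → Jul 1, 2052 (3 left).
+3 → Jul 4, 2052.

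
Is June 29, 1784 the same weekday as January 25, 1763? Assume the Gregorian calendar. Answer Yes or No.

Yes

From Jan 25, 1763 to Jun 29, 1784 is 7826 days.
7826 mod 7 = 0, so they are the same weekday.
(Jan 25, 1763 is a Tuesday; Jun 29, 1784 is a Tuesday.)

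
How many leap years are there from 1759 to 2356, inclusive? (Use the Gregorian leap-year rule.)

Multiples of 4 in [1759,2356]: 150.
Of those, multiples of 100: 6 (not leap unless ÷400).
Multiples of 400: 1.
Leap years = 150 − 6 + 1 = 145.

145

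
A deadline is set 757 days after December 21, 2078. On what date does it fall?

January 16, 2081

+365 (one year) → Dec 21, 2079 (392 left).
Dec has 31 days: +11 → Jan 1, 2080 (381 left).
Jan has 31 days: +31 → Feb 1, 2080 (350 left).
Feb has 29 days: +29 → Mar 1, 2080 (321 left).
Mar has 31 days: +31 → Apr 1, 2080 (290 left).
Apr has 30 days: +30 → May 1, 2080 (260 left).
May has 31 days: +31 → Jun 1, 2080 (229 left).
Jun has 30 days: +30 → Jul 1, 2080 (199 left).
Jul has 31 days: +31 → Aug 1, 2080 (168 left).
Aug has 31 days: +31 → Sep 1, 2080 (137 left).
Sep has 30 days: +30 → Oct 1, 2080 (107 left).
Oct has 31 days: +31 → Nov 1, 2080 (76 left).
Nov has 30 days: +30 → Dec 1, 2080 (46 left).
Dec has 31 days: +31 → Jan 1, 2081 (15 left).
+15 → Jan 16, 2081.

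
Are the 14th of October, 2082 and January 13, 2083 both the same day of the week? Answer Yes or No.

From Oct 14, 2082 to Jan 13, 2083 is 91 days.
91 mod 7 = 0, so they are the same weekday.
(Oct 14, 2082 is a Wednesday; Jan 13, 2083 is a Wednesday.)

Yes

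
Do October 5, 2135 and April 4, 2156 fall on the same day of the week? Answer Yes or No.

From Oct 5, 2135 to Apr 4, 2156 is 7487 days.
7487 mod 7 = 4, so they are different weekdays.
(Oct 5, 2135 is a Wednesday; Apr 4, 2156 is a Sunday.)

No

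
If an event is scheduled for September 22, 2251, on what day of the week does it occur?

Monday

Doomsday rule: the anchor day for the 2200s is Friday. For year 51: 51÷12 = 4 r 3, and 3÷4 = 0, so 4+3+0 = 7.
Friday + 7 ≡ Friday — that's 2251's doomsday.
In September the doomsday date is Sep 5.
Sep 22 is 17 days after Sep 5; 17 mod 7 = 3, so Friday + 3 = Monday.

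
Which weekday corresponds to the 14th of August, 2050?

Sunday

Doomsday rule: the anchor day for the 2000s is Tuesday. For year 50: 50÷12 = 4 r 2, and 2÷4 = 0, so 4+2+0 = 6.
Tuesday + 6 ≡ Monday — that's 2050's doomsday.
In August the doomsday date is Aug 8.
Aug 14 is 6 days after Aug 8; 6 mod 7 = 6, so Monday + 6 = Sunday.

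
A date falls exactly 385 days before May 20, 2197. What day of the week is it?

First find the weekday of May 20, 2197. Doomsday rule: the anchor day for the 2100s is Sunday. For year 97: 97÷12 = 8 r 1, and 1÷4 = 0, so 8+1+0 = 9.
Sunday + 9 ≡ Tuesday — that's 2197's doomsday.
In May the doomsday date is May 9.
May 20 is 11 days after May 9; 11 mod 7 = 4, so Tuesday + 4 = Saturday.
385 mod 7 = 0, so 385 days before a Saturday is Saturday − 0 = Saturday.

Saturday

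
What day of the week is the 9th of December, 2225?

Doomsday rule: the anchor day for the 2200s is Friday. For year 25: 25÷12 = 2 r 1, and 1÷4 = 0, so 2+1+0 = 3.
Friday + 3 ≡ Monday — that's 2225's doomsday.
In December the doomsday date is Dec 12.
Dec 9 is 3 days before Dec 12; 3 mod 7 = 3, so Monday − 3 = Friday.

Friday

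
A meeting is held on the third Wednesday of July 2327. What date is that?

July 20, 2327

July 1, 2327 is a Friday.
The first Wednesday is therefore July 6 (5 days later).
The third Wednesday is 6 + 2×7 = July 20.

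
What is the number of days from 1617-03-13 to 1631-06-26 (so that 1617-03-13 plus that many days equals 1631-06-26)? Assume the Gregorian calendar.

5218

Mar 13, 1617 → Mar 13, 1618: 365 days.
Mar 13, 1618 → Mar 13, 1619: 365 days.
Mar 13, 1619 → Mar 13, 1620: 366 days (Feb 29, 1620 is in that span).
Mar 13, 1620 → Mar 13, 1621: 365 days.
Mar 13, 1621 → Mar 13, 1622: 365 days.
Mar 13, 1622 → Mar 13, 1623: 365 days.
Mar 13, 1623 → Mar 13, 1624: 366 days (Feb 29, 1624 is in that span).
Mar 13, 1624 → Mar 13, 1625: 365 days.
Mar 13, 1625 → Mar 13, 1626: 365 days.
Mar 13, 1626 → Mar 13, 1627: 365 days.
Mar 13, 1627 → Mar 13, 1628: 366 days (Feb 29, 1628 is in that span).
Mar 13, 1628 → Mar 13, 1629: 365 days.
Mar 13, 1629 → Mar 13, 1630: 365 days.
Mar 13, 1630 → Mar 13, 1631: 365 days.
Mar 13, 1631 → Apr 13, 1631: 31 days (March has 31).
Apr 13, 1631 → May 13, 1631: 30 days (April has 30).
May 13, 1631 → Jun 13, 1631: 31 days (May has 31).
Jun 13, 1631 → Jun 26, 1631: 13 days.
Total: 5218 days.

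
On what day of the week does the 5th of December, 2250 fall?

Thursday

Doomsday rule: the anchor day for the 2200s is Friday. For year 50: 50÷12 = 4 r 2, and 2÷4 = 0, so 4+2+0 = 6.
Friday + 6 ≡ Thursday — that's 2250's doomsday.
In December the doomsday date is Dec 12.
Dec 5 is 7 days before Dec 12; 7 mod 7 = 0, so Thursday − 0 = Thursday.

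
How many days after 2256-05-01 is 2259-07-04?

1159

May 1, 2256 → May 1, 2257: 365 days.
May 1, 2257 → May 1, 2258: 365 days.
May 1, 2258 → May 1, 2259: 365 days.
May 1, 2259 → Jun 1, 2259: 31 days (May has 31).
Jun 1, 2259 → Jul 1, 2259: 30 days (June has 30).
Jul 1, 2259 → Jul 4, 2259: 3 days.
Total: 1159 days.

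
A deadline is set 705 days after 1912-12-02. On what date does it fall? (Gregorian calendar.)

November 7, 1914

+365 (one year) → Dec 2, 1913 (340 left).
Dec has 31 days: +30 → Jan 1, 1914 (310 left).
Jan has 31 days: +31 → Feb 1, 1914 (279 left).
Feb has 28 days: +28 → Mar 1, 1914 (251 left).
Mar has 31 days: +31 → Apr 1, 1914 (220 left).
Apr has 30 days: +30 → May 1, 1914 (190 left).
May has 31 days: +31 → Jun 1, 1914 (159 left).
Jun has 30 days: +30 → Jul 1, 1914 (129 left).
Jul has 31 days: +31 → Aug 1, 1914 (98 left).
Aug has 31 days: +31 → Sep 1, 1914 (67 left).
Sep has 30 days: +30 → Oct 1, 1914 (37 left).
Oct has 31 days: +31 → Nov 1, 1914 (6 left).
+6 → Nov 7, 1914.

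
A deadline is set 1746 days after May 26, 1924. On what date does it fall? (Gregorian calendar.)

+365 (one year) → May 26, 1925 (1381 left).
+365 (one year) → May 26, 1926 (1016 left).
+365 (one year) → May 26, 1927 (651 left).
+366 (one year; includes Feb 29, 1928) → May 26, 1928 (285 left).
May has 31 days: +6 → Jun 1, 1928 (279 left).
Jun has 30 days: +30 → Jul 1, 1928 (249 left).
Jul has 31 days: +31 → Aug 1, 1928 (218 left).
Aug has 31 days: +31 → Sep 1, 1928 (187 left).
Sep has 30 days: +30 → Oct 1, 1928 (157 left).
Oct has 31 days: +31 → Nov 1, 1928 (126 left).
Nov has 30 days: +30 → Dec 1, 1928 (96 left).
Dec has 31 days: +31 → Jan 1, 1929 (65 left).
Jan has 31 days: +31 → Feb 1, 1929 (34 left).
Feb has 28 days: +28 → Mar 1, 1929 (6 left).
+6 → Mar 7, 1929.

March 7, 1929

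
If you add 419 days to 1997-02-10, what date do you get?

April 5, 1998

+365 (one year) → Feb 10, 1998 (54 left).
Feb has 28 days: +19 → Mar 1, 1998 (35 left).
Mar has 31 days: +31 → Apr 1, 1998 (4 left).
+4 → Apr 5, 1998.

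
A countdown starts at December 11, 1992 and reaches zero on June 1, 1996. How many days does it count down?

1268

Dec 11, 1992 → Dec 11, 1993: 365 days.
Dec 11, 1993 → Dec 11, 1994: 365 days.
Dec 11, 1994 → Dec 11, 1995: 365 days.
Dec 11, 1995 → Jan 11, 1996: 31 days (December has 31).
Jan 11, 1996 → Feb 11, 1996: 31 days (January has 31).
Feb 11, 1996 → Mar 11, 1996: 29 days (February has 29).
Mar 11, 1996 → Apr 11, 1996: 31 days (March has 31).
Apr 11, 1996 → May 11, 1996: 30 days (April has 30).
May 11, 1996 → Jun 1, 1996: 21 days.
Total: 1268 days.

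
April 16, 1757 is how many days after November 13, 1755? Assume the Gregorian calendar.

520

Nov 13, 1755 → Nov 13, 1756: 366 days (Feb 29, 1756 is in that span).
Nov 13, 1756 → Dec 13, 1756: 30 days (November has 30).
Dec 13, 1756 → Jan 13, 1757: 31 days (December has 31).
Jan 13, 1757 → Feb 13, 1757: 31 days (January has 31).
Feb 13, 1757 → Mar 13, 1757: 28 days (February has 28).
Mar 13, 1757 → Apr 13, 1757: 31 days (March has 31).
Apr 13, 1757 → Apr 16, 1757: 3 days.
Total: 520 days.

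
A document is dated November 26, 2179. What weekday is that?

Friday

Doomsday rule: the anchor day for the 2100s is Sunday. For year 79: 79÷12 = 6 r 7, and 7÷4 = 1, so 6+7+1 = 14.
Sunday + 14 ≡ Sunday — that's 2179's doomsday.
In November the doomsday date is Nov 7.
Nov 26 is 19 days after Nov 7; 19 mod 7 = 5, so Sunday + 5 = Friday.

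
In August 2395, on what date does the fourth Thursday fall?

August 1, 2395 is a Tuesday.
The first Thursday is therefore August 3 (2 days later).
The fourth Thursday is 3 + 3×7 = August 24.

August 24, 2395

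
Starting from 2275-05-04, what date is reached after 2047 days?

December 10, 2280

+366 (one year; includes Feb 29, 2276) → May 4, 2276 (1681 left).
+365 (one year) → May 4, 2277 (1316 left).
+365 (one year) → May 4, 2278 (951 left).
+365 (one year) → May 4, 2279 (586 left).
+366 (one year; includes Feb 29, 2280) → May 4, 2280 (220 left).
May has 31 days: +28 → Jun 1, 2280 (192 left).
Jun has 30 days: +30 → Jul 1, 2280 (162 left).
Jul has 31 days: +31 → Aug 1, 2280 (131 left).
Aug has 31 days: +31 → Sep 1, 2280 (100 left).
Sep has 30 days: +30 → Oct 1, 2280 (70 left).
Oct has 31 days: +31 → Nov 1, 2280 (39 left).
Nov has 30 days: +30 → Dec 1, 2280 (9 left).
+9 → Dec 10, 2280.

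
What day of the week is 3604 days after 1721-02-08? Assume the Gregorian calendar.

Feb 8, 1721 is a Saturday.
3604 mod 7 = 6, so 3604 days after a Saturday is Saturday + 6 = Friday.

Friday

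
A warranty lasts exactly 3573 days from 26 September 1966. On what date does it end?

+365 (one year) → Sep 26, 1967 (3208 left).
+366 (one year; includes Feb 29, 1968) → Sep 26, 1968 (2842 left).
+365 (one year) → Sep 26, 1969 (2477 left).
+365 (one year) → Sep 26, 1970 (2112 left).
+365 (one year) → Sep 26, 1971 (1747 left).
+366 (one year; includes Feb 29, 1972) → Sep 26, 1972 (1381 left).
+365 (one year) → Sep 26, 1973 (1016 left).
+365 (one year) → Sep 26, 1974 (651 left).
+365 (one year) → Sep 26, 1975 (286 left).
Sep has 30 days: +5 → Oct 1, 1975 (281 left).
Oct has 31 days: +31 → Nov 1, 1975 (250 left).
Nov has 30 days: +30 → Dec 1, 1975 (220 left).
Dec has 31 days: +31 → Jan 1, 1976 (189 left).
Jan has 31 days: +31 → Feb 1, 1976 (158 left).
Feb has 29 days: +29 → Mar 1, 1976 (129 left).
Mar has 31 days: +31 → Apr 1, 1976 (98 left).
Apr has 30 days: +30 → May 1, 1976 (68 left).
May has 31 days: +31 → Jun 1, 1976 (37 left).
Jun has 30 days: +30 → Jul 1, 1976 (7 left).
+7 → Jul 8, 1976.

July 8, 1976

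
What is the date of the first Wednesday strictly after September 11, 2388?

September 14, 2388

Sep 11, 2388 is a Sunday.
From Sunday to the next Wednesday is 3 days.
Sep 11, 2388 + 3 = Sep 14, 2388.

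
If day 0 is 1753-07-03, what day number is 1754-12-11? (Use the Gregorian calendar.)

526

Jul 3, 1753 → Jul 3, 1754: 365 days.
Jul 3, 1754 → Aug 3, 1754: 31 days (July has 31).
Aug 3, 1754 → Sep 3, 1754: 31 days (August has 31).
Sep 3, 1754 → Oct 3, 1754: 30 days (September has 30).
Oct 3, 1754 → Nov 3, 1754: 31 days (October has 31).
Nov 3, 1754 → Dec 3, 1754: 30 days (November has 30).
Dec 3, 1754 → Dec 11, 1754: 8 days.
Total: 526 days.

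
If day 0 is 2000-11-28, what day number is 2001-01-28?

61

Nov 28, 2000 → Dec 28, 2000: 30 days (November has 30).
Dec 28, 2000 → Jan 28, 2001: 31 days.
Total: 61 days.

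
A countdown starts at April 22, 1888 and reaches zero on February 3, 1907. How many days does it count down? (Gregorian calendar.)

Apr 22, 1888 → Apr 22, 1889: 365 days.
Apr 22, 1889 → Apr 22, 1890: 365 days.
Apr 22, 1890 → Apr 22, 1891: 365 days.
Apr 22, 1891 → Apr 22, 1892: 366 days (Feb 29, 1892 is in that span).
Apr 22, 1892 → Apr 22, 1893: 365 days.
Apr 22, 1893 → Apr 22, 1894: 365 days.
Apr 22, 1894 → Apr 22, 1895: 365 days.
Apr 22, 1895 → Apr 22, 1896: 366 days (Feb 29, 1896 is in that span).
Apr 22, 1896 → Apr 22, 1897: 365 days.
Apr 22, 1897 → Apr 22, 1898: 365 days.
Apr 22, 1898 → Apr 22, 1899: 365 days.
Apr 22, 1899 → Apr 22, 1900: 365 days.
Apr 22, 1900 → Apr 22, 1901: 365 days.
Apr 22, 1901 → Apr 22, 1902: 365 days.
Apr 22, 1902 → Apr 22, 1903: 365 days.
Apr 22, 1903 → Apr 22, 1904: 366 days (Feb 29, 1904 is in that span).
Apr 22, 1904 → Apr 22, 1905: 365 days.
Apr 22, 1905 → Apr 22, 1906: 365 days.
Apr 22, 1906 → May 22, 1906: 30 days (April has 30).
May 22, 1906 → Jun 22, 1906: 31 days (May has 31).
Jun 22, 1906 → Jul 22, 1906: 30 days (June has 30).
Jul 22, 1906 → Aug 22, 1906: 31 days (July has 31).
Aug 22, 1906 → Sep 22, 1906: 31 days (August has 31).
Sep 22, 1906 → Oct 22, 1906: 30 days (September has 30).
Oct 22, 1906 → Nov 22, 1906: 31 days (October has 31).
Nov 22, 1906 → Dec 22, 1906: 30 days (November has 30).
Dec 22, 1906 → Jan 22, 1907: 31 days (December has 31).
Jan 22, 1907 → Feb 3, 1907: 12 days.
Total: 6860 days.

6860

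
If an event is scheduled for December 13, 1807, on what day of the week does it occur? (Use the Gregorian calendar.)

Doomsday rule: the anchor day for the 1800s is Friday. For year 07: 7÷12 = 0 r 7, and 7÷4 = 1, so 0+7+1 = 8.
Friday + 8 ≡ Saturday — that's 1807's doomsday.
In December the doomsday date is Dec 12.
Dec 13 is 1 day after Dec 12; 1 mod 7 = 1, so Saturday + 1 = Sunday.

Sunday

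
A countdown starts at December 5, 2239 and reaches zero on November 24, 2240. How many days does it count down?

355

Dec 5, 2239 → Jan 5, 2240: 31 days (December has 31).
Jan 5, 2240 → Feb 5, 2240: 31 days (January has 31).
Feb 5, 2240 → Mar 5, 2240: 29 days (February has 29).
Mar 5, 2240 → Apr 5, 2240: 31 days (March has 31).
Apr 5, 2240 → May 5, 2240: 30 days (April has 30).
May 5, 2240 → Jun 5, 2240: 31 days (May has 31).
Jun 5, 2240 → Jul 5, 2240: 30 days (June has 30).
Jul 5, 2240 → Aug 5, 2240: 31 days (July has 31).
Aug 5, 2240 → Sep 5, 2240: 31 days (August has 31).
Sep 5, 2240 → Oct 5, 2240: 30 days (September has 30).
Oct 5, 2240 → Nov 5, 2240: 31 days (October has 31).
Nov 5, 2240 → Nov 24, 2240: 19 days.
Total: 355 days.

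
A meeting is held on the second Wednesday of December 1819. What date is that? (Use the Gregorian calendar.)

December 1, 1819 is a Wednesday.
The first Wednesday is therefore December 1 (same day).
The second Wednesday is 1 + 1×7 = December 8.

December 8, 1819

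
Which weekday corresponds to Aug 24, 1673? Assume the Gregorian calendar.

Doomsday rule: the anchor day for the 1600s is Tuesday. For year 73: 73÷12 = 6 r 1, and 1÷4 = 0, so 6+1+0 = 7.
Tuesday + 7 ≡ Tuesday — that's 1673's doomsday.
In August the doomsday date is Aug 8.
Aug 24 is 16 days after Aug 8; 16 mod 7 = 2, so Tuesday + 2 = Thursday.

Thursday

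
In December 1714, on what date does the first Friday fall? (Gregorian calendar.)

December 7, 1714

December 1, 1714 is a Saturday.
The first Friday is therefore December 7 (6 days later).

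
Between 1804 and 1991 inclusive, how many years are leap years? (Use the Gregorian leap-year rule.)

Multiples of 4 in [1804,1991]: 47.
Of those, multiples of 100: 1 (not leap unless ÷400).
Multiples of 400: 0.
Leap years = 47 − 1 + 0 = 46.

46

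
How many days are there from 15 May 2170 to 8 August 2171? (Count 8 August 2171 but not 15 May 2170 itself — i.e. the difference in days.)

450

May 15, 2170 → May 15, 2171: 365 days.
May 15, 2171 → Jun 15, 2171: 31 days (May has 31).
Jun 15, 2171 → Jul 15, 2171: 30 days (June has 30).
Jul 15, 2171 → Aug 8, 2171: 24 days.
Total: 450 days.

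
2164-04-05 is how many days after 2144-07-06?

Jul 6, 2144 → Jul 6, 2145: 365 days.
Jul 6, 2145 → Jul 6, 2146: 365 days.
Jul 6, 2146 → Jul 6, 2147: 365 days.
Jul 6, 2147 → Jul 6, 2148: 366 days (Feb 29, 2148 is in that span).
Jul 6, 2148 → Jul 6, 2149: 365 days.
Jul 6, 2149 → Jul 6, 2150: 365 days.
Jul 6, 2150 → Jul 6, 2151: 365 days.
Jul 6, 2151 → Jul 6, 2152: 366 days (Feb 29, 2152 is in that span).
Jul 6, 2152 → Jul 6, 2153: 365 days.
Jul 6, 2153 → Jul 6, 2154: 365 days.
Jul 6, 2154 → Jul 6, 2155: 365 days.
Jul 6, 2155 → Jul 6, 2156: 366 days (Feb 29, 2156 is in that span).
Jul 6, 2156 → Jul 6, 2157: 365 days.
Jul 6, 2157 → Jul 6, 2158: 365 days.
Jul 6, 2158 → Jul 6, 2159: 365 days.
Jul 6, 2159 → Jul 6, 2160: 366 days (Feb 29, 2160 is in that span).
Jul 6, 2160 → Jul 6, 2161: 365 days.
Jul 6, 2161 → Jul 6, 2162: 365 days.
Jul 6, 2162 → Jul 6, 2163: 365 days.
Jul 6, 2163 → Aug 6, 2163: 31 days (July has 31).
Aug 6, 2163 → Sep 6, 2163: 31 days (August has 31).
Sep 6, 2163 → Oct 6, 2163: 30 days (September has 30).
Oct 6, 2163 → Nov 6, 2163: 31 days (October has 31).
Nov 6, 2163 → Dec 6, 2163: 30 days (November has 30).
Dec 6, 2163 → Jan 6, 2164: 31 days (December has 31).
Jan 6, 2164 → Feb 6, 2164: 31 days (January has 31).
Feb 6, 2164 → Mar 6, 2164: 29 days (February has 29).
Mar 6, 2164 → Apr 5, 2164: 30 days.
Total: 7213 days.

7213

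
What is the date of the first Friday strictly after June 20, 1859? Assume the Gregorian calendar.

June 24, 1859

Jun 20, 1859 is a Monday.
From Monday to the next Friday is 4 days.
Jun 20, 1859 + 4 = Jun 24, 1859.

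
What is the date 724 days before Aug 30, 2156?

September 6, 2154

−366 (one year; includes Feb 29, 2156) → Aug 30, 2155 (358 left).
−30 → Jul 31, 2155 (end of Jul, 31 days; 328 left).
−31 → Jun 30, 2155 (end of Jun, 30 days; 297 left).
−30 → May 31, 2155 (end of May, 31 days; 267 left).
−31 → Apr 30, 2155 (end of Apr, 30 days; 236 left).
−30 → Mar 31, 2155 (end of Mar, 31 days; 206 left).
−31 → Feb 28, 2155 (end of Feb, 28 days; 175 left).
−28 → Jan 31, 2155 (end of Jan, 31 days; 147 left).
−31 → Dec 31, 2154 (end of Dec, 31 days; 116 left).
−31 → Nov 30, 2154 (end of Nov, 30 days; 85 left).
−30 → Oct 31, 2154 (end of Oct, 31 days; 55 left).
−31 → Sep 30, 2154 (end of Sep, 30 days; 24 left).
−24 → Sep 6, 2154.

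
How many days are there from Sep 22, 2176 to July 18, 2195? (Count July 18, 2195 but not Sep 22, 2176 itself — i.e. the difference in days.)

6873

Sep 22, 2176 → Sep 22, 2177: 365 days.
Sep 22, 2177 → Sep 22, 2178: 365 days.
Sep 22, 2178 → Sep 22, 2179: 365 days.
Sep 22, 2179 → Sep 22, 2180: 366 days (Feb 29, 2180 is in that span).
Sep 22, 2180 → Sep 22, 2181: 365 days.
Sep 22, 2181 → Sep 22, 2182: 365 days.
Sep 22, 2182 → Sep 22, 2183: 365 days.
Sep 22, 2183 → Sep 22, 2184: 366 days (Feb 29, 2184 is in that span).
Sep 22, 2184 → Sep 22, 2185: 365 days.
Sep 22, 2185 → Sep 22, 2186: 365 days.
Sep 22, 2186 → Sep 22, 2187: 365 days.
Sep 22, 2187 → Sep 22, 2188: 366 days (Feb 29, 2188 is in that span).
Sep 22, 2188 → Sep 22, 2189: 365 days.
Sep 22, 2189 → Sep 22, 2190: 365 days.
Sep 22, 2190 → Sep 22, 2191: 365 days.
Sep 22, 2191 → Sep 22, 2192: 366 days (Feb 29, 2192 is in that span).
Sep 22, 2192 → Sep 22, 2193: 365 days.
Sep 22, 2193 → Sep 22, 2194: 365 days.
Sep 22, 2194 → Oct 22, 2194: 30 days (September has 30).
Oct 22, 2194 → Nov 22, 2194: 31 days (October has 31).
Nov 22, 2194 → Dec 22, 2194: 30 days (November has 30).
Dec 22, 2194 → Jan 22, 2195: 31 days (December has 31).
Jan 22, 2195 → Feb 22, 2195: 31 days (January has 31).
Feb 22, 2195 → Mar 22, 2195: 28 days (February has 28).
Mar 22, 2195 → Apr 22, 2195: 31 days (March has 31).
Apr 22, 2195 → May 22, 2195: 30 days (April has 30).
May 22, 2195 → Jun 22, 2195: 31 days (May has 31).
Jun 22, 2195 → Jul 18, 2195: 26 days.
Total: 6873 days.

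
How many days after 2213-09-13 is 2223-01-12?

3408

Sep 13, 2213 → Sep 13, 2214: 365 days.
Sep 13, 2214 → Sep 13, 2215: 365 days.
Sep 13, 2215 → Sep 13, 2216: 366 days (Feb 29, 2216 is in that span).
Sep 13, 2216 → Sep 13, 2217: 365 days.
Sep 13, 2217 → Sep 13, 2218: 365 days.
Sep 13, 2218 → Sep 13, 2219: 365 days.
Sep 13, 2219 → Sep 13, 2220: 366 days (Feb 29, 2220 is in that span).
Sep 13, 2220 → Sep 13, 2221: 365 days.
Sep 13, 2221 → Sep 13, 2222: 365 days.
Sep 13, 2222 → Oct 13, 2222: 30 days (September has 30).
Oct 13, 2222 → Nov 13, 2222: 31 days (October has 31).
Nov 13, 2222 → Dec 13, 2222: 30 days (November has 30).
Dec 13, 2222 → Jan 12, 2223: 30 days.
Total: 3408 days.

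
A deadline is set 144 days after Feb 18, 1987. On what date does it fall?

July 12, 1987

Feb has 28 days: +11 → Mar 1, 1987 (133 left).
Mar has 31 days: +31 → Apr 1, 1987 (102 left).
Apr has 30 days: +30 → May 1, 1987 (72 left).
May has 31 days: +31 → Jun 1, 1987 (41 left).
Jun has 30 days: +30 → Jul 1, 1987 (11 left).
+11 → Jul 12, 1987.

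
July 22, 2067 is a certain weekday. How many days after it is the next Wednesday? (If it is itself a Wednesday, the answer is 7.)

Jul 22, 2067 is a Friday.
From Friday to the next Wednesday is 5 days.

5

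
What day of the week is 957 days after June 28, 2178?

Friday

Jun 28, 2178 is a Sunday.
957 mod 7 = 5, so 957 days after a Sunday is Sunday + 5 = Friday.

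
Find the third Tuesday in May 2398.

May 19, 2398

May 1, 2398 is a Friday.
The first Tuesday is therefore May 5 (4 days later).
The third Tuesday is 5 + 2×7 = May 19.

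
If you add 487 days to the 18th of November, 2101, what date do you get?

+365 (one year) → Nov 18, 2102 (122 left).
Nov has 30 days: +13 → Dec 1, 2102 (109 left).
Dec has 31 days: +31 → Jan 1, 2103 (78 left).
Jan has 31 days: +31 → Feb 1, 2103 (47 left).
Feb has 28 days: +28 → Mar 1, 2103 (19 left).
+19 → Mar 20, 2103.

March 20, 2103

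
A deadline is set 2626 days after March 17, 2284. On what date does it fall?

May 26, 2291

+365 (one year) → Mar 17, 2285 (2261 left).
+365 (one year) → Mar 17, 2286 (1896 left).
+365 (one year) → Mar 17, 2287 (1531 left).
+366 (one year; includes Feb 29, 2288) → Mar 17, 2288 (1165 left).
+365 (one year) → Mar 17, 2289 (800 left).
+365 (one year) → Mar 17, 2290 (435 left).
+365 (one year) → Mar 17, 2291 (70 left).
Mar has 31 days: +15 → Apr 1, 2291 (55 left).
Apr has 30 days: +30 → May 1, 2291 (25 left).
+25 → May 26, 2291.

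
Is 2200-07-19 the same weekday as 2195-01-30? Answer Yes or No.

No

From Jan 30, 2195 to Jul 19, 2200 is 1996 days.
1996 mod 7 = 1, so they are different weekdays.
(Jan 30, 2195 is a Friday; Jul 19, 2200 is a Saturday.)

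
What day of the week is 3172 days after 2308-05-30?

First find the weekday of May 30, 2308. Doomsday rule: the anchor day for the 2300s is Wednesday. For year 08: 8÷12 = 0 r 8, and 8÷4 = 2, so 0+8+2 = 10.
Wednesday + 10 ≡ Saturday — that's 2308's doomsday.
In May the doomsday date is May 9.
May 30 is 21 days after May 9; 21 mod 7 = 0, so Saturday + 0 = Saturday.
3172 mod 7 = 1, so 3172 days after a Saturday is Saturday + 1 = Sunday.

Sunday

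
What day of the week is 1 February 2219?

Doomsday rule: the anchor day for the 2200s is Friday. For year 19: 19÷12 = 1 r 7, and 7÷4 = 1, so 1+7+1 = 9.
Friday + 9 ≡ Sunday — that's 2219's doomsday.
In February the doomsday date is Feb 28 (2219 is not a leap year).
Feb 1 is 27 days before Feb 28; 27 mod 7 = 6, so Sunday − 6 = Monday.

Monday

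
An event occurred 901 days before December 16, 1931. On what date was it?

−365 (one year) → Dec 16, 1930 (536 left).
−365 (one year) → Dec 16, 1929 (171 left).
−16 → Nov 30, 1929 (end of Nov, 30 days; 155 left).
−30 → Oct 31, 1929 (end of Oct, 31 days; 125 left).
−31 → Sep 30, 1929 (end of Sep, 30 days; 94 left).
−30 → Aug 31, 1929 (end of Aug, 31 days; 64 left).
−31 → Jul 31, 1929 (end of Jul, 31 days; 33 left).
−31 → Jun 30, 1929 (end of Jun, 30 days; 2 left).
−2 → Jun 28, 1929.

June 28, 1929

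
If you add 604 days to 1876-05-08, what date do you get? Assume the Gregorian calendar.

+365 (one year) → May 8, 1877 (239 left).
May has 31 days: +24 → Jun 1, 1877 (215 left).
Jun has 30 days: +30 → Jul 1, 1877 (185 left).
Jul has 31 days: +31 → Aug 1, 1877 (154 left).
Aug has 31 days: +31 → Sep 1, 1877 (123 left).
Sep has 30 days: +30 → Oct 1, 1877 (93 left).
Oct has 31 days: +31 → Nov 1, 1877 (62 left).
Nov has 30 days: +30 → Dec 1, 1877 (32 left).
Dec has 31 days: +31 → Jan 1, 1878 (1 left).
+1 → Jan 2, 1878.

January 2, 1878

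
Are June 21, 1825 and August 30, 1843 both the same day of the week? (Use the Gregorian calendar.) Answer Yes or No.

No

From Jun 21, 1825 to Aug 30, 1843 is 6644 days.
6644 mod 7 = 1, so they are different weekdays.
(Jun 21, 1825 is a Tuesday; Aug 30, 1843 is a Wednesday.)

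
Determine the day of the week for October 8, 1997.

Doomsday rule: the anchor day for the 1900s is Wednesday. For year 97: 97÷12 = 8 r 1, and 1÷4 = 0, so 8+1+0 = 9.
Wednesday + 9 ≡ Friday — that's 1997's doomsday.
In October the doomsday date is Oct 10.
Oct 8 is 2 days before Oct 10; 2 mod 7 = 2, so Friday − 2 = Wednesday.

Wednesday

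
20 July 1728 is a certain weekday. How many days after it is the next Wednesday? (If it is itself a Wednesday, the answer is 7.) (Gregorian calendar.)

1

Jul 20, 1728 is a Tuesday.
From Tuesday to the next Wednesday is 1 day.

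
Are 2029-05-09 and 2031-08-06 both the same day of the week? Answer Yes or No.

Yes

From May 9, 2029 to Aug 6, 2031 is 819 days.
819 mod 7 = 0, so they are the same weekday.
(May 9, 2029 is a Wednesday; Aug 6, 2031 is a Wednesday.)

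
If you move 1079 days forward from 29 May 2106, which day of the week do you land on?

Sunday

First find the weekday of May 29, 2106. Doomsday rule: the anchor day for the 2100s is Sunday. For year 06: 6÷12 = 0 r 6, and 6÷4 = 1, so 0+6+1 = 7.
Sunday + 7 ≡ Sunday — that's 2106's doomsday.
In May the doomsday date is May 9.
May 29 is 20 days after May 9; 20 mod 7 = 6, so Sunday + 6 = Saturday.
1079 mod 7 = 1, so 1079 days after a Saturday is Saturday + 1 = Sunday.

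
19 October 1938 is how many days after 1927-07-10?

4119

Jul 10, 1927 → Jul 10, 1928: 366 days (Feb 29, 1928 is in that span).
Jul 10, 1928 → Jul 10, 1929: 365 days.
Jul 10, 1929 → Jul 10, 1930: 365 days.
Jul 10, 1930 → Jul 10, 1931: 365 days.
Jul 10, 1931 → Jul 10, 1932: 366 days (Feb 29, 1932 is in that span).
Jul 10, 1932 → Jul 10, 1933: 365 days.
Jul 10, 1933 → Jul 10, 1934: 365 days.
Jul 10, 1934 → Jul 10, 1935: 365 days.
Jul 10, 1935 → Jul 10, 1936: 366 days (Feb 29, 1936 is in that span).
Jul 10, 1936 → Jul 10, 1937: 365 days.
Jul 10, 1937 → Jul 10, 1938: 365 days.
Jul 10, 1938 → Aug 10, 1938: 31 days (July has 31).
Aug 10, 1938 → Sep 10, 1938: 31 days (August has 31).
Sep 10, 1938 → Oct 10, 1938: 30 days (September has 30).
Oct 10, 1938 → Oct 19, 1938: 9 days.
Total: 4119 days.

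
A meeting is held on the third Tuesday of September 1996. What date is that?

September 1, 1996 is a Sunday.
The first Tuesday is therefore September 3 (2 days later).
The third Tuesday is 3 + 2×7 = September 17.

September 17, 1996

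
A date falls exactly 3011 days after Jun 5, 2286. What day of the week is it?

Jun 5, 2286 is a Saturday.
3011 mod 7 = 1, so 3011 days after a Saturday is Saturday + 1 = Sunday.

Sunday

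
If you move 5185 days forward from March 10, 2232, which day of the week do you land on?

Thursday

Mar 10, 2232 is a Saturday.
5185 mod 7 = 5, so 5185 days after a Saturday is Saturday + 5 = Thursday.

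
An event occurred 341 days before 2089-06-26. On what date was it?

July 20, 2088

−26 → May 31, 2089 (end of May, 31 days; 315 left).
−31 → Apr 30, 2089 (end of Apr, 30 days; 284 left).
−30 → Mar 31, 2089 (end of Mar, 31 days; 254 left).
−31 → Feb 28, 2089 (end of Feb, 28 days; 223 left).
−28 → Jan 31, 2089 (end of Jan, 31 days; 195 left).
−31 → Dec 31, 2088 (end of Dec, 31 days; 164 left).
−31 → Nov 30, 2088 (end of Nov, 30 days; 133 left).
−30 → Oct 31, 2088 (end of Oct, 31 days; 103 left).
−31 → Sep 30, 2088 (end of Sep, 30 days; 72 left).
−30 → Aug 31, 2088 (end of Aug, 31 days; 42 left).
−31 → Jul 31, 2088 (end of Jul, 31 days; 11 left).
−11 → Jul 20, 2088.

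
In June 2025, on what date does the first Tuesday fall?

June 1, 2025 is a Sunday.
The first Tuesday is therefore June 3 (2 days later).

June 3, 2025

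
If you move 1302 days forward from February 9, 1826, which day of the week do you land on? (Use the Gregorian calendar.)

Thursday

Feb 9, 1826 is a Thursday.
1302 mod 7 = 0, so 1302 days after a Thursday is Thursday + 0 = Thursday.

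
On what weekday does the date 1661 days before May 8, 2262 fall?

Tuesday

May 8, 2262 is a Thursday.
1661 mod 7 = 2, so 1661 days before a Thursday is Thursday − 2 = Tuesday.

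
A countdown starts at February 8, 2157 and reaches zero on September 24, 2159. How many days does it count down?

958

Feb 8, 2157 → Feb 8, 2158: 365 days.
Feb 8, 2158 → Feb 8, 2159: 365 days.
Feb 8, 2159 → Mar 8, 2159: 28 days (February has 28).
Mar 8, 2159 → Apr 8, 2159: 31 days (March has 31).
Apr 8, 2159 → May 8, 2159: 30 days (April has 30).
May 8, 2159 → Jun 8, 2159: 31 days (May has 31).
Jun 8, 2159 → Jul 8, 2159: 30 days (June has 30).
Jul 8, 2159 → Aug 8, 2159: 31 days (July has 31).
Aug 8, 2159 → Sep 8, 2159: 31 days (August has 31).
Sep 8, 2159 → Sep 24, 2159: 16 days.
Total: 958 days.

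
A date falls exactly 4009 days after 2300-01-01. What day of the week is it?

Saturday

Jan 1, 2300 is a Monday.
4009 mod 7 = 5, so 4009 days after a Monday is Monday + 5 = Saturday.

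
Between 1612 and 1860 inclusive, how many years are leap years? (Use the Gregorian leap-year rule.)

Multiples of 4 in [1612,1860]: 63.
Of those, multiples of 100: 2 (not leap unless ÷400).
Multiples of 400: 0.
Leap years = 63 − 2 + 0 = 61.

61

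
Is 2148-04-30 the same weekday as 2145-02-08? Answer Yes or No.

From Feb 8, 2145 to Apr 30, 2148 is 1177 days.
1177 mod 7 = 1, so they are different weekdays.
(Feb 8, 2145 is a Monday; Apr 30, 2148 is a Tuesday.)

No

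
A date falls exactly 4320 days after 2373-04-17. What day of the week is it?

Wednesday

First find the weekday of Apr 17, 2373. Doomsday rule: the anchor day for the 2300s is Wednesday. For year 73: 73÷12 = 6 r 1, and 1÷4 = 0, so 6+1+0 = 7.
Wednesday + 7 ≡ Wednesday — that's 2373's doomsday.
In April the doomsday date is Apr 4.
Apr 17 is 13 days after Apr 4; 13 mod 7 = 6, so Wednesday + 6 = Tuesday.
4320 mod 7 = 1, so 4320 days after a Tuesday is Tuesday + 1 = Wednesday.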